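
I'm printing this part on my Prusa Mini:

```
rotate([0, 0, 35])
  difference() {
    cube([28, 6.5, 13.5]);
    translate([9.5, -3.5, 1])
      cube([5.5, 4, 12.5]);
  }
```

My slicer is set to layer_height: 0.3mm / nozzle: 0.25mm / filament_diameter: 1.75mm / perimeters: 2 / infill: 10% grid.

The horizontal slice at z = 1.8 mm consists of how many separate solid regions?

At z = 1.8 mm: the 28×6.5 cube contributes its full rectangle; the cube at (9.5, -3.5) (footprint 5.5×4) is included at this height; After the difference (first − rest): starting from the 28×6.5 cube, the 5.5×4 cube at (9.5, -3.5) partially overlaps it — only the 2.75 mm² overlap (of its 22.00 mm²) is removed, clipping the outline — 1 connected region; (rotated 35° about Z; rotation is an isometry so areas/perimeters/island counts are preserved). The result has 1 disconnected region.

1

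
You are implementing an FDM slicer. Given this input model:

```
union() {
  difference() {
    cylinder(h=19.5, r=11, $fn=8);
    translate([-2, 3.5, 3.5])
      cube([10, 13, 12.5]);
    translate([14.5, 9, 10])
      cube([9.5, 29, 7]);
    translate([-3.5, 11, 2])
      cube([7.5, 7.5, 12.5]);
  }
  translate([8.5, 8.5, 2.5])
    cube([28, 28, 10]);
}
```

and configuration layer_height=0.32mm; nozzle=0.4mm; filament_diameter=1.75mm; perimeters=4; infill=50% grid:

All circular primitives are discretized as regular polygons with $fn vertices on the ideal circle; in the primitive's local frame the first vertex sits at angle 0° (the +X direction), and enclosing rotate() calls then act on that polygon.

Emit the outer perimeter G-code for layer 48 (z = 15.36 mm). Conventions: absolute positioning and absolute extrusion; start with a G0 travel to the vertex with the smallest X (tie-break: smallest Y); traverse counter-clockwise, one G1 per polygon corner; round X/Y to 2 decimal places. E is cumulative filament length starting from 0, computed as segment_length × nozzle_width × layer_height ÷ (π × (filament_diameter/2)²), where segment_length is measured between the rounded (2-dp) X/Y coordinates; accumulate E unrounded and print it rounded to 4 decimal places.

G0 X-11.00 Y0.00 Z15.36
G1 X-7.78 Y-7.78 E0.4481
G1 X0.00 Y-11.00 E0.8962
G1 X7.78 Y-7.78 E1.3442
G1 X11.00 Y0.00 E1.7923
G1 X8.00 Y7.24 E2.2094
G1 X8.00 Y3.50 E2.4084
G1 X-2.00 Y3.50 E2.9406
G1 X-2.00 Y10.17 E3.2955
G1 X-7.78 Y7.78 E3.6284
G1 X-11.00 Y0.00 E4.0765

At z = 15.36 mm: the cylinder: section is a regular 8-gon, circumradius r=11; the 10×13 cube at (-2, 3.5) contributes its full rectangle; the cube at (14.5, 9) is present — its section is the full 9.5×29 rectangle; the cube at (-3.5, 11) does not reach this height (z outside [2, 14.5]); Subtracting the remaining from the first: starting from the r=11 cylinder, the 10×13 cube at (-2, 3.5) partially overlaps it — only the 60.87 mm² overlap (of its 130.00 mm²) is removed, clipping the outline; the 9.5×29 cube at (14.5, 9) misses the remaining region (no effect) — 1 connected region; the cube at (8.5, 8.5) is not intersected at this z (z outside [2.5, 12.5]); Taking the union: only the result so far is present, so the union is just that shape — 1 connected region. The outline is a single polygon with 10 vertices. Extrusion per mm of travel: 0.4 × 0.32 / (π × 0.875²) = 0.053216. Accumulating E over each segment gives final E = 4.0765.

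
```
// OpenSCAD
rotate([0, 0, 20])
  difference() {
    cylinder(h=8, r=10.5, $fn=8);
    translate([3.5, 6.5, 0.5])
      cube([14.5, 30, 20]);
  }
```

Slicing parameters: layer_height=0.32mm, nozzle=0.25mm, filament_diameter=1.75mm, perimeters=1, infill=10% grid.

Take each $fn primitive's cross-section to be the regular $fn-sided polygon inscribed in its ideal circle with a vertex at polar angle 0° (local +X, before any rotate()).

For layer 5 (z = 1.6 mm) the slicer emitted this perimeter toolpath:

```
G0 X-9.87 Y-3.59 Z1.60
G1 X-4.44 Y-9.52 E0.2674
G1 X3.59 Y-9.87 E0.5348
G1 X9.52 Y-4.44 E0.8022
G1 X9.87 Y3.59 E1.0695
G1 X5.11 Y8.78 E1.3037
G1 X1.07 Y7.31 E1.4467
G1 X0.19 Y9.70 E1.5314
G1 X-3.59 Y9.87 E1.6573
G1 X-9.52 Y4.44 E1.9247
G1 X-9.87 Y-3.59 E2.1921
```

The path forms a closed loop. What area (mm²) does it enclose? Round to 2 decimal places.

305.01 mm²

Apply the shoelace formula to the sequence of (X, Y) vertices; enclosed area = 305.01 mm².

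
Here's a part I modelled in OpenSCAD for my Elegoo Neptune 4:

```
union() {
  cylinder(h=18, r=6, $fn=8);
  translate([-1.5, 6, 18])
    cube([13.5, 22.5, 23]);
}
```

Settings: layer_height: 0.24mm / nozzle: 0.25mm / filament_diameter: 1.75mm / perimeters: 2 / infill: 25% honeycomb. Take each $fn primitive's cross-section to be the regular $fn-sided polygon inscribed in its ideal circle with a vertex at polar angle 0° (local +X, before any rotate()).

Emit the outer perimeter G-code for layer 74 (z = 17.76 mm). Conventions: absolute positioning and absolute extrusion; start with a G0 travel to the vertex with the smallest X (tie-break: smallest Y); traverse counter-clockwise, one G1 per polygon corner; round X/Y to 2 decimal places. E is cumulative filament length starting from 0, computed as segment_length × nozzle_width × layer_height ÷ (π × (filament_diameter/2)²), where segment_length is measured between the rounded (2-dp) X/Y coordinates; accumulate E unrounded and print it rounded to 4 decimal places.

G0 X-6.00 Y0.00 Z17.76
G1 X-4.24 Y-4.24 E0.1145
G1 X0.00 Y-6.00 E0.2290
G1 X4.24 Y-4.24 E0.3436
G1 X6.00 Y0.00 E0.4581
G1 X4.24 Y4.24 E0.5726
G1 X0.00 Y6.00 E0.6871
G1 X-4.24 Y4.24 E0.8016
G1 X-6.00 Y0.00 E0.9161

At z = 17.76 mm: the r=6 cylinder gives a regular 8-gon of circumradius 6 (constant along its height); the cube at (-1.5, 6) is not intersected at this z (z outside [18, 41]); Taking the union: only the r=6 cylinder is present, so the union is just that shape — 1 connected region. The outline is a single polygon with 8 vertices. Extrusion per mm of travel: 0.25 × 0.24 / (π × 0.875²) = 0.024945. Accumulating E over each segment gives final E = 0.9161.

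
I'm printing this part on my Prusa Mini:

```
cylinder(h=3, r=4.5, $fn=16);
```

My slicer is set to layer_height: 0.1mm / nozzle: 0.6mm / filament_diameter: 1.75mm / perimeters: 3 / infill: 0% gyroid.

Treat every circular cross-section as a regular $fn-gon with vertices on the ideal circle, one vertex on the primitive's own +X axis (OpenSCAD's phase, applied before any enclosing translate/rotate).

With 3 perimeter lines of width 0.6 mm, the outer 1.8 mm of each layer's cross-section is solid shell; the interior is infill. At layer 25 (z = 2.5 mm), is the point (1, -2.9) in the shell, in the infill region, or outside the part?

shell

At z = 2.5 mm: the cylinder: section is a regular 16-gon, circumradius r=4.5. Overall, the cross-section is a single solid region. The nearest boundary edge runs (-0.00, -4.50)→(1.72, -4.16); distance from the point to it = 1.37 mm. The point is inside the cross-section, 1.37 mm from the nearest boundary — within the 1.8 mm shell band (3 × 0.6).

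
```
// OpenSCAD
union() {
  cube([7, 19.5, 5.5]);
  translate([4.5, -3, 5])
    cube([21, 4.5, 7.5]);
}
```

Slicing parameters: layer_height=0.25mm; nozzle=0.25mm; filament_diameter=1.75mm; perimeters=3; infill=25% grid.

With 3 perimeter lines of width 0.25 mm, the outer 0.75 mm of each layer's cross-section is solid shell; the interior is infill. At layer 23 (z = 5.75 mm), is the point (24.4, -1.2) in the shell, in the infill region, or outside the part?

At z = 5.75 mm: the cube is absent (z outside [0, 5.5]); the cube at (4.5, -3) (footprint 21×4.5) is included at this height; Combining (union): only the 21×4.5 cube at (4.5, -3) is present, so the union is just that shape — 1 connected region. Overall, the cross-section is a single solid region. The nearest boundary edge runs (25.50, -3.00)→(25.50, 1.50); distance from the point to it = 1.10 mm. The point is inside the cross-section and 1.10 mm from the nearest boundary — more than the 0.75 mm shell width (3 × 0.25), so it's in the infill interior.

infill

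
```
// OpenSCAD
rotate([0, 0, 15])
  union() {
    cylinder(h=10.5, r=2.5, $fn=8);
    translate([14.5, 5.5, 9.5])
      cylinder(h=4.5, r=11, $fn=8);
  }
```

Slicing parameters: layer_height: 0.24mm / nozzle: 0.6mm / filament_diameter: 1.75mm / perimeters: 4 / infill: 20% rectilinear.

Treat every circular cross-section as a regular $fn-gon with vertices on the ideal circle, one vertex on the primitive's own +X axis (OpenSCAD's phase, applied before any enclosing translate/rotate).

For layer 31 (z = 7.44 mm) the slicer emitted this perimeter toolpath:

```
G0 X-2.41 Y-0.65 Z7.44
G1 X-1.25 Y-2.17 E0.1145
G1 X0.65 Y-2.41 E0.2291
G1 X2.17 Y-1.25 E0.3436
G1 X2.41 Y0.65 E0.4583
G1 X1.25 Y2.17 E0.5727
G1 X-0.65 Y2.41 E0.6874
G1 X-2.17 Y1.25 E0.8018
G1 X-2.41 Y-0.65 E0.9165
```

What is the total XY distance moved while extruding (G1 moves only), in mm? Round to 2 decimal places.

Sum the Euclidean lengths of each G1 segment: total = 15.31 mm.

15.31 mm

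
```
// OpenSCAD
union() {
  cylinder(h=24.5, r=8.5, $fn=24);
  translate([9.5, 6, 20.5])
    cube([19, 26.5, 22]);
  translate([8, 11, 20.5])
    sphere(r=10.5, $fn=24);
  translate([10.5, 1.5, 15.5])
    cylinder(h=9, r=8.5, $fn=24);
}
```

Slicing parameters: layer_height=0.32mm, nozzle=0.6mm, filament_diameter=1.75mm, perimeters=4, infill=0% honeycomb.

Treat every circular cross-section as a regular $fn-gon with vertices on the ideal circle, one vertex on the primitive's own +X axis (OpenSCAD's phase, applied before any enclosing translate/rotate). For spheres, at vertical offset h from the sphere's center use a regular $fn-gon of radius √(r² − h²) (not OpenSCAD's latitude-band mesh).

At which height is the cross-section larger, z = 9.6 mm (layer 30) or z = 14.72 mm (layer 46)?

Layer 30 (z = 9.6): the cylinder: section is a regular 24-gon, circumradius r=8.5 (area = (24/2)·8.500²·sin(360°/24) = 224.40 mm²); the cube at (9.5, 6) is not intersected at this z (z outside [20.5, 42.5]); the sphere at (8, 11) is not intersected at this z (|z−center|=10.900 > r=10.5); the cylinder at (10.5, 1.5) does not reach this height (z outside [15.5, 24.5]); Merging all regions: only the r=8.5 cylinder is present, so the union is just that shape — area = 224.40 mm². So its area = 224.40 mm². Layer 46 (z = 14.72): the r=8.5 cylinder gives a regular 24-gon of circumradius 8.5 (constant along its height) (area = (24/2)·8.500²·sin(360°/24) = 224.40 mm²); the cube at (9.5, 6) does not reach this height (z outside [20.5, 42.5]); the sphere at (8, 11): section is a regular 24-gon, circumradius = √(r²−h²) = √(10.5²−5.78²) = 8.766 (area = (24/2)·8.766²·sin(360°/24) = 238.66 mm²); the cylinder at (10.5, 1.5) does not reach this height (z outside [15.5, 24.5]); Combining (union): the regions partially overlap — summed areas 463.05 mm² minus the doubly-counted overlap 25.47 mm² gives 437.58 mm² — area = 437.58 mm². So its area = 437.58 mm². Layer 46 is larger (437.58 vs 224.40 mm²).

layer 46 (z = 14.72 mm)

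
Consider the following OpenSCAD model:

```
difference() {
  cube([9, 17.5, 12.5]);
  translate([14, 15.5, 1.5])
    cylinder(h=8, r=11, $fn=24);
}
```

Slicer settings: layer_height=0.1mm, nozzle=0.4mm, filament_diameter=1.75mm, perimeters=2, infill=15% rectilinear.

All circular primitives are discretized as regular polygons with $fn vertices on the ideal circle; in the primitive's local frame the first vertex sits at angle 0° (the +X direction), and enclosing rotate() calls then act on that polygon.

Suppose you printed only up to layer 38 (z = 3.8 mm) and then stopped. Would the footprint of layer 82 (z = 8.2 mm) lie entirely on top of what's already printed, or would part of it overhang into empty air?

entirely on top

Compare the two slices. At z = 3.8: the cube is present — its section is the full 9×17.5 rectangle (area 157.50 mm²); the cylinder at (14, 15.5): section is a regular 24-gon, circumradius r=11 (area = (24/2)·11.000²·sin(360°/24) = 375.81 mm²); Subtracting the remaining from the first: starting from the 9×17.5 cube (157.50 mm²), the r=11 cylinder at (14, 15.5) partially overlaps it — only the 52.99 mm² overlap (of its 375.81 mm²) is removed, clipping the outline — area = 104.51 mm². At z = 8.2: the cube (footprint 9×17.5) is included at this height (area 157.50 mm²); the r=11 cylinder at (14, 15.5) gives a regular 24-gon of circumradius 11 (constant along its height) (area = (24/2)·11.000²·sin(360°/24) = 375.81 mm²); After the difference (first − rest): starting from the 9×17.5 cube (157.50 mm²), the r=11 cylinder at (14, 15.5) partially overlaps it — only the 52.99 mm² overlap (of its 375.81 mm²) is removed, clipping the outline — area = 104.51 mm². Checking containment: the cross-section at z = 8.2 is a subset of the cross-section at z = 3.8.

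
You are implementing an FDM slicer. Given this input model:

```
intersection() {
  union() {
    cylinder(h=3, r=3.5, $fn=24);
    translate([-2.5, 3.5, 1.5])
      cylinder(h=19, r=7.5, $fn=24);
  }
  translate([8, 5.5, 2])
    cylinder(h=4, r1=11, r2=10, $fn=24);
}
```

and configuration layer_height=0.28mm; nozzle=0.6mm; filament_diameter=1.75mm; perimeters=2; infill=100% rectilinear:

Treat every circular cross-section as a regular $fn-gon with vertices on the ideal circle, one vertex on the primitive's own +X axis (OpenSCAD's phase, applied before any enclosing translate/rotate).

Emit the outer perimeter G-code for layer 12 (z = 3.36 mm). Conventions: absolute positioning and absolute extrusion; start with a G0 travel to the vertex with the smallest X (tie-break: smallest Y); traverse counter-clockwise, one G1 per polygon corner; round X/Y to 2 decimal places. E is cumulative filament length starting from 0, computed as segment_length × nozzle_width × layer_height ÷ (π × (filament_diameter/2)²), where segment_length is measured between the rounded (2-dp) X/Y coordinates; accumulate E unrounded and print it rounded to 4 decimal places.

At z = 3.36 mm: the cylinder is absent (z outside [0, 3]); the r=7.5 cylinder at (-2.5, 3.5) contributes a regular 24-gon of circumradius 7.5; Combining (union): only the r=7.5 cylinder at (-2.5, 3.5) is present, so the union is just that shape — 1 connected region; the cone at (8, 5.5) (r1=11→r2=10) has section circumradius 10.660 here — a regular 24-gon; Taking the intersection: the cone at (8, 5.5) partially overlaps the result so far; clipping to the common part keeps 72.90 mm² — 1 connected region. The outline is a single polygon with 16 vertices. Extrusion per mm of travel: 0.6 × 0.28 / (π × 0.875²) = 0.069846. Accumulating E over each segment gives final E = 2.3193.

G0 X-2.66 Y5.50 Z3.36
G1 X-2.30 Y2.74 E0.1944
G1 X-1.23 Y0.17 E0.3889
G1 X0.46 Y-2.04 E0.5832
G1 X1.48 Y-2.82 E0.6729
G1 X2.80 Y-1.80 E0.7894
G1 X4.00 Y-0.25 E0.9263
G1 X4.74 Y1.56 E1.0629
G1 X5.00 Y3.50 E1.1996
G1 X4.74 Y5.44 E1.3363
G1 X4.00 Y7.25 E1.4729
G1 X2.80 Y8.80 E1.6098
G1 X1.25 Y10.00 E1.7467
G1 X-0.56 Y10.74 E1.8833
G1 X-1.23 Y10.83 E1.9305
G1 X-2.30 Y8.26 E2.1249
G1 X-2.66 Y5.50 E2.3193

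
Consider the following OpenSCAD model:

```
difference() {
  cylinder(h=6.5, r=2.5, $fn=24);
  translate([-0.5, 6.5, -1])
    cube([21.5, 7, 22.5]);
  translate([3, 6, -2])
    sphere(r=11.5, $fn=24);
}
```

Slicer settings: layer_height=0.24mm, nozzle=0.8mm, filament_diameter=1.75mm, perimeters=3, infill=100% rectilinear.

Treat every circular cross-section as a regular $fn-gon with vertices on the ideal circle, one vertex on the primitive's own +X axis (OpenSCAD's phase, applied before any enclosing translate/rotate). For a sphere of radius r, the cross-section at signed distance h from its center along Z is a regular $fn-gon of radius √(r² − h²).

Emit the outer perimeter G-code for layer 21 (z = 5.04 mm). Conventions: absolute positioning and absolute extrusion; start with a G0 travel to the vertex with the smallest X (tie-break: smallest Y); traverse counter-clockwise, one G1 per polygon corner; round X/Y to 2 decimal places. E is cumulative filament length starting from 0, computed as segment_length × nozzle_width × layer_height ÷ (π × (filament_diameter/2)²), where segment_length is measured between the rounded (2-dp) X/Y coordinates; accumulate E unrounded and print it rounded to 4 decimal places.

G0 X-1.88 Y-1.62 Z5.04
G1 X-1.77 Y-1.77 E0.0148
G1 X-1.25 Y-2.17 E0.0672
G1 X-0.65 Y-2.41 E0.1188
G1 X-0.06 Y-2.49 E0.1663
G1 X-1.55 Y-1.88 E0.2948
G1 X-1.88 Y-1.62 E0.3284

At z = 5.04 mm: the r=2.5 cylinder gives a regular 24-gon of circumradius 2.5 (constant along its height); the cube at (-0.5, 6.5) is present — its section is the full 21.5×7 rectangle; the r=11.5 sphere at (3, 6) contributes a regular 24-gon of circumradius √(11.5²−7.04²) = 9.093; Taking the first minus the rest: starting from the r=2.5 cylinder, the 21.5×7 cube at (-0.5, 6.5) misses the remaining region (no effect); the r=11.5 sphere at (3, 6) partially overlaps it — only the 19.21 mm² overlap (of its 256.82 mm²) is removed, clipping the outline — 1 connected region. The outline is a single polygon with 6 vertices. Extrusion per mm of travel: 0.8 × 0.24 / (π × 0.875²) = 0.079824. Accumulating E over each segment gives final E = 0.3284.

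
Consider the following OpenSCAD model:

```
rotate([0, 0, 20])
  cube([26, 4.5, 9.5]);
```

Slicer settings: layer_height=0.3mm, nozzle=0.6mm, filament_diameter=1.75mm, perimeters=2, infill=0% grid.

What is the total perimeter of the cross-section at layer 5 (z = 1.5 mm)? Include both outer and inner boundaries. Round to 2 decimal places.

At z = 1.5 mm: the cube (footprint 26×4.5) is included at this height (perimeter 61.00 mm); (rotated 20° about Z; rotation is an isometry so areas/perimeters/island counts are preserved). Overall, the cross-section is a single solid region. Total boundary length (outer) = 61.00 mm.

61.00 mm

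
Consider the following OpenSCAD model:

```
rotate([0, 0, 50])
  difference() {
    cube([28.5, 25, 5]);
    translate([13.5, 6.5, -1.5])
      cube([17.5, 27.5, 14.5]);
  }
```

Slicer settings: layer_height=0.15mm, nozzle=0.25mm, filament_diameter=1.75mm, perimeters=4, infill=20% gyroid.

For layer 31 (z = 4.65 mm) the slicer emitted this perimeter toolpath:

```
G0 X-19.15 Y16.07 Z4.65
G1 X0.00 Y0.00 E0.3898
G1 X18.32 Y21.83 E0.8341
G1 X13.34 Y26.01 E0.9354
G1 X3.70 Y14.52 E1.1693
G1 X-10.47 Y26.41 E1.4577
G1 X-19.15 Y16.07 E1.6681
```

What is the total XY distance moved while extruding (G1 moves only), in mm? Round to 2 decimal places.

Sum the Euclidean lengths of each G1 segment: total = 107.00 mm.

107.00 mm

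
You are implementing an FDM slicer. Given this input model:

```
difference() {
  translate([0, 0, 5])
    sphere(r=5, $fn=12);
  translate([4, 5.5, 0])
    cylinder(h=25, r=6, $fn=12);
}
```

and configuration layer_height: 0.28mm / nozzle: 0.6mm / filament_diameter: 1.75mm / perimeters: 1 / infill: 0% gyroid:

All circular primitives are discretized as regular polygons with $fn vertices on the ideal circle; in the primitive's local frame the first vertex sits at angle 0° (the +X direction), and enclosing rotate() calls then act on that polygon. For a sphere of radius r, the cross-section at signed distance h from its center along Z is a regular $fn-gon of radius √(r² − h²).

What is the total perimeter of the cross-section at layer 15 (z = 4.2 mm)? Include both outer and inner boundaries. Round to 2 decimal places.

At z = 4.2 mm: the sphere: section is a regular 12-gon, circumradius = √(r²−h²) = √(5²−0.8²) = 4.936 (perimeter = 2·12·4.936·sin(180°/12) = 30.66 mm); the cylinder at (4, 5.5): section is a regular 12-gon, circumradius r=6 (perimeter = 2·12·6.000·sin(180°/12) = 37.27 mm); After the difference (first − rest): starting from the r=5 sphere, the r=6 cylinder at (4, 5.5) partially overlaps it — only the 22.10 mm² overlap (of its 108.00 mm²) is removed, clipping the outline — boundary = 30.08 mm. Overall, the cross-section is a single solid region. Total boundary length (outer) = 30.08 mm.

30.08 mm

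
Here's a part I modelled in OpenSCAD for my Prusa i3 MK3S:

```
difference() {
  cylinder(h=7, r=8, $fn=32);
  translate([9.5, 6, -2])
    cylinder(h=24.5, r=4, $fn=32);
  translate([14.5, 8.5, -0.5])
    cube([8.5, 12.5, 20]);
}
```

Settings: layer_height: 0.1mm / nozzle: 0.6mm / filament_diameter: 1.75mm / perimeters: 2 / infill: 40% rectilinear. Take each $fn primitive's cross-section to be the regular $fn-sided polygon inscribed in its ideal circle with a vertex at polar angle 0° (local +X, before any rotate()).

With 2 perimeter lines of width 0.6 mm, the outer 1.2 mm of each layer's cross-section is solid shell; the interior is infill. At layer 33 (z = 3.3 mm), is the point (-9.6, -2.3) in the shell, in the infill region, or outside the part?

outside

At z = 3.3 mm: the r=8 cylinder contributes a regular 32-gon of circumradius 8; the cylinder at (9.5, 6): section is a regular 32-gon, circumradius r=4; the cube at (14.5, 8.5) is present — its section is the full 8.5×12.5 rectangle; Taking the first minus the rest: starting from the r=8 cylinder, the r=4 cylinder at (9.5, 6) partially overlaps it — only the 1.88 mm² overlap (of its 49.94 mm²) is removed, clipping the outline; the 8.5×12.5 cube at (14.5, 8.5) misses the remaining region (no effect) — 1 connected region. Overall, the cross-section is a single solid region. The nearest boundary edge runs (-7.39, -3.06)→(-7.85, -1.56); distance from the point to it = 1.89 mm. The point is not inside any of the regions above, so it lies outside the cross-section (1.89 mm from the nearest boundary).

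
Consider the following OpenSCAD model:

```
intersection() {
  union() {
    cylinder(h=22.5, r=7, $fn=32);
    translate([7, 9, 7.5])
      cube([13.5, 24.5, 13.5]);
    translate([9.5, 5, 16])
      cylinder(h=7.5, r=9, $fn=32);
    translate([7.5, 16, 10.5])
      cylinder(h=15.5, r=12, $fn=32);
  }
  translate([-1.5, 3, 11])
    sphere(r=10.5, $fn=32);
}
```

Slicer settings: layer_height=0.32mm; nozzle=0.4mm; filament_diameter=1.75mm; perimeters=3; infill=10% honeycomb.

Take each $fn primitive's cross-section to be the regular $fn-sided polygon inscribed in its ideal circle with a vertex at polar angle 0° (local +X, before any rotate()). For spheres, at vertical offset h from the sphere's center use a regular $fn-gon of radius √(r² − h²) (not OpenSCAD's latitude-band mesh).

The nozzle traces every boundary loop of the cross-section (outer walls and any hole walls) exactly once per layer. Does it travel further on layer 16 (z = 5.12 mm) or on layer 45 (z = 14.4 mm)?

layer 45 (z = 14.4 mm)

Layer 16 (z = 5.12): the r=7 cylinder gives a regular 32-gon of circumradius 7 (constant along its height) (perimeter = 2·32·7.000·sin(180°/32) = 43.91 mm); the cube at (7, 9) does not reach this height (z outside [7.5, 21]); the cylinder at (9.5, 5) does not reach this height (z outside [16, 23.5]); the cylinder at (7.5, 16) is absent (z outside [10.5, 26]); Taking the union: only the r=7 cylinder is present, so the union is just that shape — boundary = 43.91 mm; the r=10.5 sphere at (-1.5, 3) contributes a regular 32-gon of circumradius √(10.5²−5.88²) = 8.699 (perimeter = 2·32·8.699·sin(180°/32) = 54.57 mm); After intersecting: the r=10.5 sphere at (-1.5, 3) partially overlaps that combined region; clipping to the common part keeps 135.51 mm² — boundary = 41.62 mm. So its perimeter = 41.62 mm. Layer 45 (z = 14.4): the cylinder: section is a regular 32-gon, circumradius r=7 (perimeter = 2·32·7.000·sin(180°/32) = 43.91 mm); the cube at (7, 9) is present — its section is the full 13.5×24.5 rectangle (perimeter 76.00 mm); the cylinder at (9.5, 5) does not reach this height (z outside [16, 23.5]); the r=12 cylinder at (7.5, 16) contributes a regular 32-gon of circumradius 12 (perimeter = 2·32·12.000·sin(180°/32) = 75.28 mm); Combining (union): the regions partially overlap (shared area 206.12 mm²), so the edge portions inside another operand are dropped and the merged outline is re-measured after clipping — boundary = 125.82 mm; the r=10.5 sphere at (-1.5, 3) slices to a regular 32-gon of circumradius 9.934 (√(r²−h²) with h=3.4 from center) (perimeter = 2·32·9.934·sin(180°/32) = 62.32 mm); Taking the intersection: the r=10.5 sphere at (-1.5, 3) partially overlaps that combined region; clipping to the common part keeps 207.40 mm² — boundary = 63.36 mm. So its perimeter = 63.36 mm. Layer 45 is larger (63.36 vs 41.62 mm).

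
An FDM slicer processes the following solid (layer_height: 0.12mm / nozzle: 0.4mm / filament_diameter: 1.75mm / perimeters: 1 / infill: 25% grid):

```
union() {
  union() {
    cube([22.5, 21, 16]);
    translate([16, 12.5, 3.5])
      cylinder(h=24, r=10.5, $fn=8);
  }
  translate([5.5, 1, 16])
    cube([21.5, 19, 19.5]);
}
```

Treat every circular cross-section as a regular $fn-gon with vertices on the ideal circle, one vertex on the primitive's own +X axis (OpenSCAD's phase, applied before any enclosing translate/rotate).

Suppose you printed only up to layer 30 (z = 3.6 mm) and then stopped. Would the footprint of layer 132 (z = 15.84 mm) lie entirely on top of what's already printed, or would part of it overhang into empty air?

entirely on top

Compare the two slices. At z = 3.6: the 22.5×21 cube contributes its full rectangle (area 472.50 mm²); the r=10.5 cylinder at (16, 12.5) gives a regular 8-gon of circumradius 10.5 (constant along its height) (area = (8/2)·10.500²·sin(360°/8) = 311.83 mm²); Taking the union: the regions partially overlap — summed areas 784.33 mm² minus the doubly-counted overlap 265.26 mm² gives 519.07 mm² — area = 519.07 mm²; the cube at (5.5, 1) is not intersected at this z (z outside [16, 35.5]); Merging all regions: only that combined region is present, so the union is just that shape — area = 519.07 mm². At z = 15.84: the cube is present — its section is the full 22.5×21 rectangle (area 472.50 mm²); the r=10.5 cylinder at (16, 12.5) contributes a regular 8-gon of circumradius 10.5 (area = (8/2)·10.500²·sin(360°/8) = 311.83 mm²); Taking the union: the regions partially overlap — summed areas 784.33 mm² minus the doubly-counted overlap 265.26 mm² gives 519.07 mm² — area = 519.07 mm²; the cube at (5.5, 1) is absent (z outside [16, 35.5]); Taking the union: only the result so far is present, so the union is just that shape — area = 519.07 mm². Checking containment: the cross-section at z = 15.84 is a subset of the cross-section at z = 3.6.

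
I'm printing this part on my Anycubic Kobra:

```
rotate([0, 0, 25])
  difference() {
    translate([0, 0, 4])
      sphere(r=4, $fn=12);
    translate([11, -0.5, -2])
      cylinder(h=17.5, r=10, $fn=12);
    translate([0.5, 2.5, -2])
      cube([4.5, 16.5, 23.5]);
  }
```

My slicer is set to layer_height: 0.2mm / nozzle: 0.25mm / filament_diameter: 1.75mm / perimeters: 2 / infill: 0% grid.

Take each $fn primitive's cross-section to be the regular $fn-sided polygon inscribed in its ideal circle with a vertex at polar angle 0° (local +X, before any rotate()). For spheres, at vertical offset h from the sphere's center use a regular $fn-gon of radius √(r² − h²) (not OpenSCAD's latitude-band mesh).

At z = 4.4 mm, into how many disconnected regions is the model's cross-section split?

1

At z = 4.4 mm: the r=4 sphere slices to a regular 12-gon of circumradius 3.980 (√(r²−h²) with h=0.4 from center); the cylinder at (11, -0.5): section is a regular 12-gon, circumradius r=10; the cube at (0.5, 2.5) is present — its section is the full 4.5×16.5 rectangle; After the difference (first − rest): starting from the r=4 sphere, the r=10 cylinder at (11, -0.5) partially overlaps it — only the 12.56 mm² overlap (of its 300.00 mm²) is removed, clipping the outline; the 4.5×16.5 cube at (0.5, 2.5) partially overlaps it — only the 1.65 mm² overlap (of its 74.25 mm²) is removed, clipping the outline — 1 connected region; (rotated 25° about Z; rotation is an isometry so areas/perimeters/island counts are preserved). The result has 1 disconnected region.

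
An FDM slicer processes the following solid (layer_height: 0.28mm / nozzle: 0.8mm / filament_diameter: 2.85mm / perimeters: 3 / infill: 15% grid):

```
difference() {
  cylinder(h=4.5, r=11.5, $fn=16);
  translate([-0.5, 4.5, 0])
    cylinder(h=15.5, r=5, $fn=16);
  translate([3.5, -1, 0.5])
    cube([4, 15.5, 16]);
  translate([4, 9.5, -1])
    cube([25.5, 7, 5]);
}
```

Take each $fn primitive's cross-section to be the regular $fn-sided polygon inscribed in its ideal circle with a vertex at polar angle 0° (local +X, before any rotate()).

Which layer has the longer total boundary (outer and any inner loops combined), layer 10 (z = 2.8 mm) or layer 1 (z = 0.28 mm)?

Layer 10 (z = 2.8): the cylinder: section is a regular 16-gon, circumradius r=11.5 (perimeter = 2·16·11.500·sin(180°/16) = 71.79 mm); the r=5 cylinder at (-0.5, 4.5) gives a regular 16-gon of circumradius 5 (constant along its height) (perimeter = 2·16·5.000·sin(180°/16) = 31.21 mm); the 4×15.5 cube at (3.5, -1) contributes its full rectangle (perimeter 39.00 mm); the 25.5×7 cube at (4, 9.5) contributes its full rectangle (perimeter 65.00 mm); After the difference (first − rest): starting from the r=11.5 cylinder, the r=5 cylinder at (-0.5, 4.5) lies wholly inside it (removes its full 76.54 mm² and its 31.21 mm outline becomes a hole wall); the 4×15.5 cube at (3.5, -1) partially overlaps it — only the 39.70 mm² overlap (of its 62.00 mm²) is removed, clipping the outline; the 25.5×7 cube at (4, 9.5) misses the remaining region (no effect) — boundary = 111.91 mm. So its perimeter = 111.91 mm. Layer 1 (z = 0.28): the r=11.5 cylinder contributes a regular 16-gon of circumradius 11.5 (perimeter = 2·16·11.500·sin(180°/16) = 71.79 mm); the r=5 cylinder at (-0.5, 4.5) contributes a regular 16-gon of circumradius 5 (perimeter = 2·16·5.000·sin(180°/16) = 31.21 mm); the cube at (3.5, -1) is not intersected at this z (z outside [0.5, 16.5]); the cube at (4, 9.5) is present — its section is the full 25.5×7 rectangle (perimeter 65.00 mm); After the difference (first − rest): starting from the r=11.5 cylinder, the r=5 cylinder at (-0.5, 4.5) lies wholly inside it (removes its full 76.54 mm² and its 31.21 mm outline becomes a hole wall); the 25.5×7 cube at (4, 9.5) partially overlaps it — only the 1.41 mm² overlap (of its 178.50 mm²) is removed, clipping the outline — boundary (outer + 1 inner loop) = 103.86 mm. So its perimeter = 103.86 mm. Layer 10 is larger (111.91 vs 103.86 mm).

layer 10 (z = 2.8 mm)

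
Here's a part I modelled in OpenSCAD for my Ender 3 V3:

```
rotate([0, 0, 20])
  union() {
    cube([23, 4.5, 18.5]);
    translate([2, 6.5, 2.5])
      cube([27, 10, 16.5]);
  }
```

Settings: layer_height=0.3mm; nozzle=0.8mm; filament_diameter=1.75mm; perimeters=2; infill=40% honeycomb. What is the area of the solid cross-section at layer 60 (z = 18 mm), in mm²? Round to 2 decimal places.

At z = 18 mm: the cube is present — its section is the full 23×4.5 rectangle (area 103.50 mm²); the 27×10 cube at (2, 6.5) contributes its full rectangle (area 270.00 mm²); Combining (union): the 2 present regions are separate (no shared area or edge), so areas and boundary lengths simply add and each stays a separate island — area = 373.50 mm²; (whole slice rotated 20° about Z — lengths, areas and connectivity unchanged). Overall, the cross-section has 2 separate islands. Net area = 373.50 mm².

373.50 mm²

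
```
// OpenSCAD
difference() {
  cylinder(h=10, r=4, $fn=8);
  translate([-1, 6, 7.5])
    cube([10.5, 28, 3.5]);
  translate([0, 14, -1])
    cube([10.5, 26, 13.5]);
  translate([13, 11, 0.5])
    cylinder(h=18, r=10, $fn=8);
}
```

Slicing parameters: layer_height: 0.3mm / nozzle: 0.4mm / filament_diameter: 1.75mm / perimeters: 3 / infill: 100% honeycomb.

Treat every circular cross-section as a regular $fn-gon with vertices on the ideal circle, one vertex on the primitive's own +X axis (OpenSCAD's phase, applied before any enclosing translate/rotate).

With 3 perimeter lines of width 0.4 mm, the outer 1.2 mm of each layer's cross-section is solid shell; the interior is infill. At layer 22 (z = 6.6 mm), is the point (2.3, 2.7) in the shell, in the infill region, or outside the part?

shell

At z = 6.6 mm: the r=4 cylinder contributes a regular 8-gon of circumradius 4; the cube at (-1, 6) is absent (z outside [7.5, 11]); the cube at (0, 14) (footprint 10.5×26) is included at this height; the r=10 cylinder at (13, 11) contributes a regular 8-gon of circumradius 10; Taking the first minus the rest: starting from the r=4 cylinder, the 10.5×26 cube at (0, 14) misses the remaining region (no effect); the r=10 cylinder at (13, 11) misses the remaining region (no effect) — 1 connected region. Overall, the cross-section is a single solid region. The nearest boundary edge runs (0.00, 4.00)→(2.83, 2.83); distance from the point to it = 0.32 mm. The point is inside the cross-section, 0.32 mm from the nearest boundary — within the 1.2 mm shell band (3 × 0.4).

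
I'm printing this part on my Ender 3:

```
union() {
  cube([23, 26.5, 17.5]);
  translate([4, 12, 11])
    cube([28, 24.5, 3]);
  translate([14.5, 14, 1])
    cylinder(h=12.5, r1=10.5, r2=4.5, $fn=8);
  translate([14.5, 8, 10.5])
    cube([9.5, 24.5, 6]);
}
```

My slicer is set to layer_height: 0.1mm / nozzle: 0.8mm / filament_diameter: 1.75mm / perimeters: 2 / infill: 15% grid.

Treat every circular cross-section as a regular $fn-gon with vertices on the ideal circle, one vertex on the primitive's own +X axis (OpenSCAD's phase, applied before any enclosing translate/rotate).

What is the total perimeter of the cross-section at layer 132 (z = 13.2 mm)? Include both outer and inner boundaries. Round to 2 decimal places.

At z = 13.2 mm: the cube is present — its section is the full 23×26.5 rectangle (perimeter 99.00 mm); the 28×24.5 cube at (4, 12) contributes its full rectangle (perimeter 105.00 mm); the cone at (14.5, 14): at t=0.976 of its height the radius interpolates to r₁+(r₂−r₁)t = 4.644, giving a regular 8-gon of that circumradius (perimeter = 2·8·4.644·sin(180°/8) = 28.43 mm); the 9.5×24.5 cube at (14.5, 8) contributes its full rectangle (perimeter 68.00 mm); Combining (union): the regions partially overlap (shared area 565.25 mm²), so the edge portions inside another operand are dropped and the merged outline is re-measured after clipping — boundary = 137.00 mm. Overall, the cross-section is a single solid region. Total boundary length (outer) = 137.00 mm.

137.00 mm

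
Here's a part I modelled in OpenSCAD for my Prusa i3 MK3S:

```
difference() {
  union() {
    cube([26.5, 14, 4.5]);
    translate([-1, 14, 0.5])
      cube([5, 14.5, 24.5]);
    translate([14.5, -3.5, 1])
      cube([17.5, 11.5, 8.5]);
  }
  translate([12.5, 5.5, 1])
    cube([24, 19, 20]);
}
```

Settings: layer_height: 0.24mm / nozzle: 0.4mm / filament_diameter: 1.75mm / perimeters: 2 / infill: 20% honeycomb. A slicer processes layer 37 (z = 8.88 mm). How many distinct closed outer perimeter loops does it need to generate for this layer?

At z = 8.88 mm: the cube is absent (z outside [0, 4.5]); the cube at (-1, 14) (footprint 5×14.5) is included at this height; the cube at (14.5, -3.5) is present — its section is the full 17.5×11.5 rectangle; Taking the union: the 2 present regions are separate (no shared area or edge), so areas and boundary lengths simply add and each stays a separate island — 2 connected regions; the cube at (12.5, 5.5) (footprint 24×19) is included at this height; Subtracting the remaining from the first: starting from the result so far, the 24×19 cube at (12.5, 5.5) partially overlaps it — only the 43.75 mm² overlap (of its 456.00 mm²) is removed, clipping the outline — 2 connected regions. The result has 2 disconnected regions.

2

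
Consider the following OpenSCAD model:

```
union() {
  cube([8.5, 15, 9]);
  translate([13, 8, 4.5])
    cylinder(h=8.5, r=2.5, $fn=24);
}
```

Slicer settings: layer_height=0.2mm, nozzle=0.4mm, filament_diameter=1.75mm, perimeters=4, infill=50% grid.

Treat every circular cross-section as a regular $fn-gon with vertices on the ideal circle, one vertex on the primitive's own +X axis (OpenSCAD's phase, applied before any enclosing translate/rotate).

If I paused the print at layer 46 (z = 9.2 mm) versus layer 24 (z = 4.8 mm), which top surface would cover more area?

Layer 46 (z = 9.2): the cube does not reach this height (z outside [0, 9]); the r=2.5 cylinder at (13, 8) contributes a regular 24-gon of circumradius 2.5 (area = (24/2)·2.500²·sin(360°/24) = 19.41 mm²); Merging all regions: only the r=2.5 cylinder at (13, 8) is present, so the union is just that shape — area = 19.41 mm². So its area = 19.41 mm². Layer 24 (z = 4.8): the 8.5×15 cube contributes its full rectangle (area 127.50 mm²); the r=2.5 cylinder at (13, 8) contributes a regular 24-gon of circumradius 2.5 (area = (24/2)·2.500²·sin(360°/24) = 19.41 mm²); Merging all regions: the 2 present regions are separate (no shared area or edge), so areas and boundary lengths simply add and each stays a separate island — area = 146.91 mm². So its area = 146.91 mm². Layer 24 is larger (146.91 vs 19.41 mm²).

layer 24 (z = 4.8 mm)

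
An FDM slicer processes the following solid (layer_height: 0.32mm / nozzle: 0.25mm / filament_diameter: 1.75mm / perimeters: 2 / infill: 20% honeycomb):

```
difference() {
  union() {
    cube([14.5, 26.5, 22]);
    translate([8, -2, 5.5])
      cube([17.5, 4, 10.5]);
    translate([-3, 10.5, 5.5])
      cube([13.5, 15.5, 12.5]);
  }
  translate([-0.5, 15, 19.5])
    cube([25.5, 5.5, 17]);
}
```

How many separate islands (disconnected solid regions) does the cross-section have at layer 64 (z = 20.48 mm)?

At z = 20.48 mm: the 14.5×26.5 cube contributes its full rectangle; the cube at (8, -2) is not intersected at this z (z outside [5.5, 16]); the cube at (-3, 10.5) is absent (z outside [5.5, 18]); Combining (union): only the 14.5×26.5 cube is present, so the union is just that shape — 1 connected region; the cube at (-0.5, 15) is present — its section is the full 25.5×5.5 rectangle; Subtracting the remaining from the first: starting from the result so far, the 25.5×5.5 cube at (-0.5, 15) partially overlaps it — only the 79.75 mm² overlap (of its 140.25 mm²) is removed, clipping the outline — 2 connected regions. Overall, the cross-section has 2 separate islands. Island count = 2.

2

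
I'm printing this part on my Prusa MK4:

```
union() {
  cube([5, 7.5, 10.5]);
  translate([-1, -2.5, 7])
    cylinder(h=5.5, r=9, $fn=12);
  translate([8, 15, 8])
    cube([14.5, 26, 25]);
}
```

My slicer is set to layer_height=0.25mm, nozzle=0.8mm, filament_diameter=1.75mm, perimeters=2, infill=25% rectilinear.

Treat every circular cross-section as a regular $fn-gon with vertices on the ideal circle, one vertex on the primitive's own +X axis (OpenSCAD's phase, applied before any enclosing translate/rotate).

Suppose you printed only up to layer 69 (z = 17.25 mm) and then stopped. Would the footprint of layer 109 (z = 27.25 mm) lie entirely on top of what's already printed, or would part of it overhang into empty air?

Compare the two slices. At z = 17.25: the cube is not intersected at this z (z outside [0, 10.5]); the cylinder at (-1, -2.5) does not reach this height (z outside [7, 12.5]); the cube at (8, 15) (footprint 14.5×26) is included at this height (area 377.00 mm²); Merging all regions: only the 14.5×26 cube at (8, 15) is present, so the union is just that shape — area = 377.00 mm². At z = 27.25: the cube is not intersected at this z (z outside [0, 10.5]); the cylinder at (-1, -2.5) does not reach this height (z outside [7, 12.5]); the 14.5×26 cube at (8, 15) contributes its full rectangle (area 377.00 mm²); Taking the union: only the 14.5×26 cube at (8, 15) is present, so the union is just that shape — area = 377.00 mm². Checking containment: the cross-section at z = 27.25 is a subset of the cross-section at z = 17.25.

entirely on top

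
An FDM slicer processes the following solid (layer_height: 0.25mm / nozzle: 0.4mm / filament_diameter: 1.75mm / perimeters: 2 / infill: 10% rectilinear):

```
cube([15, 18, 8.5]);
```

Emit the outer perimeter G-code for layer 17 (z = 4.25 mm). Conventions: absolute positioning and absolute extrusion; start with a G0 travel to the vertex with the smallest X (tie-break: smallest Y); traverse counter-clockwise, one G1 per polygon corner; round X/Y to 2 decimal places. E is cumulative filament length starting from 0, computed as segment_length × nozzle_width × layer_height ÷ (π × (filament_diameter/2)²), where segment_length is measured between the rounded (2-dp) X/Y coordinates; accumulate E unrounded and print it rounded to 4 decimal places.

At z = 4.25 mm: the cube is present — its section is the full 15×18 rectangle. The outline is a single polygon with 4 vertices. Extrusion per mm of travel: 0.4 × 0.25 / (π × 0.875²) = 0.041575. Accumulating E over each segment gives final E = 2.7440.

G0 X0.00 Y0.00 Z4.25
G1 X15.00 Y0.00 E0.6236
G1 X15.00 Y18.00 E1.3720
G1 X0.00 Y18.00 E1.9956
G1 X0.00 Y0.00 E2.7440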